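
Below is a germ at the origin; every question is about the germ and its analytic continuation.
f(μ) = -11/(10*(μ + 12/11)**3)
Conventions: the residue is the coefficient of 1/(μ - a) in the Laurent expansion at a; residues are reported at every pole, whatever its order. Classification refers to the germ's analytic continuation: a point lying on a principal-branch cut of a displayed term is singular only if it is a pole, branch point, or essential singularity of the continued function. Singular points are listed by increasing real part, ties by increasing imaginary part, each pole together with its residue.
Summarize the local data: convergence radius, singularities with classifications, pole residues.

Radius of convergence at 0: 12/11.
At -12/11: a pole of order 3; residue 0.

Denominator factor (μ + 12/11)^3: pole of order 3 at -12/11, modulus 12/11.
The radius of convergence is the smallest modulus among the singular points: 12/11.
At the order-3 pole -12/11 set g(μ) = (μ - (-12/11))^3*f(μ) = -11/10.
Order-3 pole: residue = g''(a)/2; g''(-12/11) = 0, so the residue is 0.


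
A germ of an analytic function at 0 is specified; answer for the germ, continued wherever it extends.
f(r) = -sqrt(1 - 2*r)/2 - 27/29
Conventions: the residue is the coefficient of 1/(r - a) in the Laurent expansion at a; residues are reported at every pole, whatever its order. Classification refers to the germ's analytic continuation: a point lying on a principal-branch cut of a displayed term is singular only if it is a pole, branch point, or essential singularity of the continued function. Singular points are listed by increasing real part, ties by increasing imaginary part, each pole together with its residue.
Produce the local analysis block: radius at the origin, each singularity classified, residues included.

Branch term (-1/2)*sqrt(1 - r/(1/2)): its argument vanishes at r = 1/2, a square-root branch point, modulus 1/2.
The radius of convergence is the smallest modulus among the singular points: 1/2.

Radius of convergence at 0: 1/2.
At 1/2: an algebraic (square-root) branch point.


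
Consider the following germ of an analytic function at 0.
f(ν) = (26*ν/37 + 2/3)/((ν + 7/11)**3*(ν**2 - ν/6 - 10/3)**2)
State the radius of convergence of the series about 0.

Denominator factor (ν + 7/11)^3: pole of order 3 at -7/11, modulus 7/11.
Denominator factor (ν**2 - ν/6 - 10/3)^2: discriminant 481/36, real irrational roots 1/12 + (1/12)*sqrt(481) and 1/12 - (1/12)*sqrt(481); poles of order 2, moduli 1/12 + (1/12)*sqrt(481) and -1/12 + (1/12)*sqrt(481).
The radius of convergence is the smallest modulus among the singular points: 7/11.

The radius of convergence is 7/11.


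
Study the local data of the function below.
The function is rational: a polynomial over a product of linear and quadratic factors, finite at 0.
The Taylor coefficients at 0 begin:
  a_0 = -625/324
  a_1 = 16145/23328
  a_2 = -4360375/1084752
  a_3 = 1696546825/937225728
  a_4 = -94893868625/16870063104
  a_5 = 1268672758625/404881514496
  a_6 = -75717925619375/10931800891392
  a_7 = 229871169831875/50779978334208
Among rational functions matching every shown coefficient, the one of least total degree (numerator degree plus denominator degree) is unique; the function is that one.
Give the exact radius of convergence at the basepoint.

The radius of convergence is -1/12 + (1/60)*sqrt(4345).

No rational of total degree below 6 reproduces all 8 coefficients; solving the [2/4] Pade equations on them gives f(ω) = (-29*ω**2/31 + 9*ω/40 - 25/9)/(ω**2 - ω/6 - 6/5)**2, whose expansion matches every shown term.
Denominator factor (ω**2 - ω/6 - 6/5)^2: discriminant 869/180, real irrational roots 1/12 + (1/60)*sqrt(4345) and 1/12 - (1/60)*sqrt(4345); poles of order 2, moduli 1/12 + (1/60)*sqrt(4345) and -1/12 + (1/60)*sqrt(4345).
The radius of convergence is the smallest modulus among the singular points: -1/12 + (1/60)*sqrt(4345).


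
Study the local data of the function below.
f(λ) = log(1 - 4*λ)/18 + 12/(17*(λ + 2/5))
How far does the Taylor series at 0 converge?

Denominator factor (λ + 2/5): pole of order 1 at -2/5, modulus 2/5.
Branch term (1/18)*log(1 - λ/(1/4)): its argument vanishes at λ = 1/4, a logarithmic branch point, modulus 1/4.
The radius of convergence is the smallest modulus among the singular points: 1/4.

The radius of convergence is 1/4.


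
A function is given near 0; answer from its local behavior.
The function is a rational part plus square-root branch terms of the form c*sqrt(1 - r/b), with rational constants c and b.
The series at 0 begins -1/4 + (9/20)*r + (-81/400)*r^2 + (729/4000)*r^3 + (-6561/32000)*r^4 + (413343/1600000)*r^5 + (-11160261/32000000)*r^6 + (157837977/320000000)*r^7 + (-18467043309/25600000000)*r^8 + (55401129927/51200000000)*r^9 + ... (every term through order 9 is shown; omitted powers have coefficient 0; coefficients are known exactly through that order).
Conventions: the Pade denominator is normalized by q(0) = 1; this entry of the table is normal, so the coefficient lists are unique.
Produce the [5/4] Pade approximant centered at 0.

The Pade approximant has numerator coefficients [-1/4, -9/20, 567/1600, 729/800, 45927/128000, 59049/3200000]; denominator coefficients [1, 18/5, 1701/400, 729/400, 6561/32000].

Taylor coefficients needed (read off): a_0 = -1/4, a_1 = 9/20, a_2 = -81/400, a_3 = 729/4000, a_4 = -6561/32000, a_5 = 413343/1600000, a_6 = -11160261/32000000, a_7 = 157837977/320000000, a_8 = -18467043309/25600000000, a_9 = 55401129927/51200000000.
Write the denominator as Q(r) = 1 + q1*r + q2*r^2 + q3*r^3 + q4*r^4. Requiring Q*f - P = O(r^10) with deg P <= 5 kills the coefficients of r^6..r^9 in Q*f:
  r^6: a_6 + q1*a_5 + q2*a_4 + q3*a_3 + q4*a_2 = 0, i.e. -11160261/32000000 + (413343/1600000)*q1 + (-6561/32000)*q2 + (729/4000)*q3 + (-81/400)*q4 = 0.
  r^7: a_7 + q1*a_6 + q2*a_5 + q3*a_4 + q4*a_3 = 0, i.e. 157837977/320000000 + (-11160261/32000000)*q1 + (413343/1600000)*q2 + (-6561/32000)*q3 + (729/4000)*q4 = 0.
  r^8: a_8 + q1*a_7 + q2*a_6 + q3*a_5 + q4*a_4 = 0, i.e. -18467043309/25600000000 + (157837977/320000000)*q1 + (-11160261/32000000)*q2 + (413343/1600000)*q3 + (-6561/32000)*q4 = 0.
  r^9: a_9 + q1*a_8 + q2*a_7 + q3*a_6 + q4*a_5 = 0, i.e. 55401129927/51200000000 + (-18467043309/25600000000)*q1 + (157837977/320000000)*q2 + (-11160261/32000000)*q3 + (413343/1600000)*q4 = 0.
Solving this linear system: q1 = 18/5, q2 = 1701/400, q3 = 729/400, q4 = 6561/32000.
The numerator is Q*f truncated at degree 5: P0 = a_0 = -1/4; P1 = a_1 + q1*a_0 = -9/20; P2 = a_2 + q1*a_1 + q2*a_0 = 567/1600; P3 = a_3 + q1*a_2 + q2*a_1 + q3*a_0 = 729/800; P4 = a_4 + q1*a_3 + q2*a_2 + q3*a_1 + q4*a_0 = 45927/128000; P5 = a_5 + q1*a_4 + q2*a_3 + q3*a_2 + q4*a_1 = 59049/3200000.


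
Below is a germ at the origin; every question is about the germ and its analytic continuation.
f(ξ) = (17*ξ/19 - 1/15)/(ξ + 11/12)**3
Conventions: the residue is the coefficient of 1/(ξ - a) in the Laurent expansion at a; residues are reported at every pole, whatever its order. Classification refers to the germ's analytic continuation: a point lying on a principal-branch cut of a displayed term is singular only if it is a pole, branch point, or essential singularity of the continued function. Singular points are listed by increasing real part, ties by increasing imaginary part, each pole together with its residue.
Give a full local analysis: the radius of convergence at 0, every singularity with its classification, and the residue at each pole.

Radius of convergence at 0: 11/12.
At -11/12: a pole of order 3; residue 0.

Denominator factor (ξ + 11/12)^3: pole of order 3 at -11/12, modulus 11/12.
The radius of convergence is the smallest modulus among the singular points: 11/12.
At the order-3 pole -11/12 set g(ξ) = (ξ - (-11/12))^3*f(ξ) = 17*ξ/19 - 1/15.
Order-3 pole: residue = g''(a)/2; g''(-11/12) = 0, so the residue is 0.


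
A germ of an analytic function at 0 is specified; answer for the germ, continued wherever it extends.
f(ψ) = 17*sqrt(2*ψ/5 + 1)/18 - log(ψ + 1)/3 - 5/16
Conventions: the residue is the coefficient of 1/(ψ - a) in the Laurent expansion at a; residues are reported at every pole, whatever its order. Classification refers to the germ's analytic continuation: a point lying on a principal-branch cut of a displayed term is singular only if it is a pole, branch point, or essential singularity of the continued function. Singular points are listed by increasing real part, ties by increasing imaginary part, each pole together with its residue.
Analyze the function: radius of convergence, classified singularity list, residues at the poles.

Radius of convergence at 0: 1.
At -5/2: an algebraic (square-root) branch point.
At -1: a logarithmic branch point.

Branch term (-1/3)*log(1 - ψ/(-1)): its argument vanishes at ψ = -1, a logarithmic branch point, modulus 1.
Branch term (17/18)*sqrt(1 - ψ/(-5/2)): its argument vanishes at ψ = -5/2, a square-root branch point, modulus 5/2.
The radius of convergence is the smallest modulus among the singular points: 1.
List the singular points by increasing real part (a conjugate pair: the negative imaginary part first).


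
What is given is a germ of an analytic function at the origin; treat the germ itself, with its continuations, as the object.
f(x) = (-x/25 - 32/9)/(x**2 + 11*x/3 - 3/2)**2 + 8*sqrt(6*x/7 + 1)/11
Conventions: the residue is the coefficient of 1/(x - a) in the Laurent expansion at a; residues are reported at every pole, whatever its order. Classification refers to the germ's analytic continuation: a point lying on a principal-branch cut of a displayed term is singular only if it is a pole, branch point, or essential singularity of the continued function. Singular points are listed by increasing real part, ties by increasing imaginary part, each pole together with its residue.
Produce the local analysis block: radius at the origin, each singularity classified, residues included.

Radius of convergence at 0: -11/6 + (5/6)*sqrt(7).
At -11/6 - (5/6)*sqrt(7): a pole of order 2; residue -(4701/153125)*sqrt(7).
At -7/6: an algebraic (square-root) branch point.
At -11/6 + (5/6)*sqrt(7): a pole of order 2; residue (4701/153125)*sqrt(7).

Denominator factor (x**2 + 11*x/3 - 3/2)^2: discriminant 175/9, real irrational roots -11/6 + (5/6)*sqrt(7) and -11/6 - (5/6)*sqrt(7); poles of order 2, moduli -11/6 + (5/6)*sqrt(7) and 11/6 + (5/6)*sqrt(7).
Branch term (8/11)*sqrt(1 - x/(-7/6)): its argument vanishes at x = -7/6, a square-root branch point, modulus 7/6.
The radius of convergence is the smallest modulus among the singular points: -11/6 + (5/6)*sqrt(7).
The branch term is analytic at -11/6 - (5/6)*sqrt(7) and contributes nothing to the residue; only the rational part matters.
The factor x**2 + 11*x/3 - 3/2 splits as (x - a)(x - a') with a = -11/6 - (5/6)*sqrt(7), a' = -11/6 + (5/6)*sqrt(7). At the order-2 pole a set g(x) = (x - a)^2*(rational part) = [-x/25 - 32/9] / (x - a')^2.
Order-2 pole: residue = g'(a); g'(-11/6 - (5/6)*sqrt(7)) = -(4701/153125)*sqrt(7), so the residue is -(4701/153125)*sqrt(7).
The branch term is analytic at -11/6 + (5/6)*sqrt(7) and contributes nothing to the residue; only the rational part matters.
The factor x**2 + 11*x/3 - 3/2 splits as (x - a)(x - a') with a = -11/6 + (5/6)*sqrt(7), a' = -11/6 - (5/6)*sqrt(7). At the order-2 pole a set g(x) = (x - a)^2*(rational part) = [-x/25 - 32/9] / (x - a')^2.
Order-2 pole: residue = g'(a); g'(-11/6 + (5/6)*sqrt(7)) = (4701/153125)*sqrt(7), so the residue is (4701/153125)*sqrt(7).
List the singular points by increasing real part (a conjugate pair: the negative imaginary part first).


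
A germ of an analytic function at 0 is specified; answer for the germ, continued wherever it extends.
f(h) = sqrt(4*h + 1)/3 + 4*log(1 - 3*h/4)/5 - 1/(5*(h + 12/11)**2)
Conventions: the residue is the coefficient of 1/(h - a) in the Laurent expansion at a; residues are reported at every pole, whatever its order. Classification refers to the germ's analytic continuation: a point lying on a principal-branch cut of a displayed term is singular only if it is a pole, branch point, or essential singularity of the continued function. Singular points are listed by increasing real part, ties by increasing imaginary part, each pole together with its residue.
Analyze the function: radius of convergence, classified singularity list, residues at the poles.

Denominator factor (h + 12/11)^2: pole of order 2 at -12/11, modulus 12/11.
Branch term (4/5)*log(1 - h/(4/3)): its argument vanishes at h = 4/3, a logarithmic branch point, modulus 4/3.
Branch term (1/3)*sqrt(1 - h/(-1/4)): its argument vanishes at h = -1/4, a square-root branch point, modulus 1/4.
The radius of convergence is the smallest modulus among the singular points: 1/4.
The branch terms are analytic at -12/11 and contribute nothing to the residue; only the rational part matters.
At the order-2 pole -12/11 set g(h) = (h - (-12/11))^2*(rational part) = -1/5.
Order-2 pole: residue = g'(a); g'(-12/11) = 0, so the residue is 0.
List the singular points by increasing real part (a conjugate pair: the negative imaginary part first).

Radius of convergence at 0: 1/4.
At -12/11: a pole of order 2; residue 0.
At -1/4: an algebraic (square-root) branch point.
At 4/3: a logarithmic branch point.


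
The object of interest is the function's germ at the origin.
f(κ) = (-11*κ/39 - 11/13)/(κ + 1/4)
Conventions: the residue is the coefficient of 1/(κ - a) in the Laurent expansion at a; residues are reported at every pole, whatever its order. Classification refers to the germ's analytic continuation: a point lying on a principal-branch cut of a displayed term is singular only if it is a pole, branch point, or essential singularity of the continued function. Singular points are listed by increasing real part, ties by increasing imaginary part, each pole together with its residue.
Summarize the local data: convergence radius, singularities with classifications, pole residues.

Denominator factor (κ + 1/4): pole of order 1 at -1/4, modulus 1/4.
The radius of convergence is the smallest modulus among the singular points: 1/4.
At the order-1 pole -1/4 set g(κ) = (κ - (-1/4))*f(κ) = -11*κ/39 - 11/13.
Simple pole: residue = g(a) at a = -1/4, which is -121/156.

Radius of convergence at 0: 1/4.
At -1/4: a pole of order 1; residue -121/156.


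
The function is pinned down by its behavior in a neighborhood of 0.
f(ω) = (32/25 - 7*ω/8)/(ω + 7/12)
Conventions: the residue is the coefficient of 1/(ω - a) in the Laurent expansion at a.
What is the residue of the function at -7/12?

At the order-1 pole -7/12 set g(ω) = (ω - (-7/12))*f(ω) = 32/25 - 7*ω/8.
Simple pole: residue = g(a) at a = -7/12, which is 4297/2400.

The residue is 4297/2400.


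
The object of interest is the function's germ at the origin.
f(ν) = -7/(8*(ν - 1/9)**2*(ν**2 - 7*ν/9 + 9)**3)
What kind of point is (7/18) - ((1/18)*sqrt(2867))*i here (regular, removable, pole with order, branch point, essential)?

The point is a pole of order 3.

The denominator factor ν**2 - 7*ν/9 + 9 vanishes at (7/18) - ((1/18)*sqrt(2867))*i and appears to the power 3; the numerator there equals -7/8, nonzero, and no other factor vanishes.
Hence a pole whose order is the multiplicity, 3.


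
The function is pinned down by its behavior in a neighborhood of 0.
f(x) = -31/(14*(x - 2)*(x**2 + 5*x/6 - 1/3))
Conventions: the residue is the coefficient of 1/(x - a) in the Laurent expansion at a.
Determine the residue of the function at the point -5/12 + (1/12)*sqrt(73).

The factor x**2 + 5*x/6 - 1/3 splits as (x - a)(x - a') with a = -5/12 + (1/12)*sqrt(73), a' = -5/12 - (1/12)*sqrt(73). At the order-1 pole a set g(x) = (x - a)*f(x) = [-31/(14*(x - 2))] / (x - a').
Simple pole: residue = g(a) at a = -5/12 + (1/12)*sqrt(73), which is 93/448 + (2697/32704)*sqrt(73).

The residue is 93/448 + (2697/32704)*sqrt(73).


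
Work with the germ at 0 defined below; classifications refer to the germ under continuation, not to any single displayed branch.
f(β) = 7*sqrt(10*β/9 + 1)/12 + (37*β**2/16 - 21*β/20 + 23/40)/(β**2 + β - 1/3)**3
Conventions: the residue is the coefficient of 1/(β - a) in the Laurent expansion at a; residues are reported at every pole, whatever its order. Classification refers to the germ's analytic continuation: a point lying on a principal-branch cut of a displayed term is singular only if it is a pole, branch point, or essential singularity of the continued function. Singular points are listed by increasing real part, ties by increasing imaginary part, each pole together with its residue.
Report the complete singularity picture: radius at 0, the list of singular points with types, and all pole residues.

Radius of convergence at 0: -1/2 + (1/6)*sqrt(21).
At -1/2 - (1/6)*sqrt(21): a pole of order 3; residue -(5307/27440)*sqrt(21).
At -9/10: an algebraic (square-root) branch point.
At -1/2 + (1/6)*sqrt(21): a pole of order 3; residue (5307/27440)*sqrt(21).


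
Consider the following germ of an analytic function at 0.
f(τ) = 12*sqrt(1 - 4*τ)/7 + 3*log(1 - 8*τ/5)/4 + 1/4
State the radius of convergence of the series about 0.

Branch term (12/7)*sqrt(1 - τ/(1/4)): its argument vanishes at τ = 1/4, a square-root branch point, modulus 1/4.
Branch term (3/4)*log(1 - τ/(5/8)): its argument vanishes at τ = 5/8, a logarithmic branch point, modulus 5/8.
The radius of convergence is the smallest modulus among the singular points: 1/4.

The radius of convergence is 1/4.


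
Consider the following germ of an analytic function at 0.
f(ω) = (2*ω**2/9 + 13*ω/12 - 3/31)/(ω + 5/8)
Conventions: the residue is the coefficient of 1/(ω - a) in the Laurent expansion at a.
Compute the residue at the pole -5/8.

At the order-1 pole -5/8 set g(ω) = (ω - (-5/8))*f(ω) = 2*ω**2/9 + 13*ω/12 - 3/31.
Simple pole: residue = g(a) at a = -5/8, which is -3067/4464.

The residue is -3067/4464.


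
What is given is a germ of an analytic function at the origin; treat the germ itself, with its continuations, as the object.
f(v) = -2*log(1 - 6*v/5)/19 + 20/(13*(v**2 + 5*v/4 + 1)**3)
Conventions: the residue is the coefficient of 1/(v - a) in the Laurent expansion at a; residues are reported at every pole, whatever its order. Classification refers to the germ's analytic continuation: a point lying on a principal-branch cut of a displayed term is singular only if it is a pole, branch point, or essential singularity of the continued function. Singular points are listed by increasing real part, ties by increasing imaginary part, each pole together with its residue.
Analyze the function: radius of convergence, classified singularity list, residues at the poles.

Radius of convergence at 0: 5/6.
At (-5/8) - ((1/8)*sqrt(39))*i: a pole of order 3; residue ((40960/257049)*sqrt(39))*i.
At (-5/8) + ((1/8)*sqrt(39))*i: a pole of order 3; residue -((40960/257049)*sqrt(39))*i.
At 5/6: a logarithmic branch point.

Denominator factor (v**2 + 5*v/4 + 1)^3: discriminant -39/16, complex-conjugate roots (-5/8) + ((1/8)*sqrt(39))*i and (-5/8) - ((1/8)*sqrt(39))*i; poles of order 3, moduli 1 and 1.
Branch term (-2/19)*log(1 - v/(5/6)): its argument vanishes at v = 5/6, a logarithmic branch point, modulus 5/6.
The radius of convergence is the smallest modulus among the singular points: 5/6.
The branch term is analytic at (-5/8) - ((1/8)*sqrt(39))*i and contributes nothing to the residue; only the rational part matters.
The factor v**2 + 5*v/4 + 1 splits as (v - a)(v - a') with a = (-5/8) - ((1/8)*sqrt(39))*i, a' = (-5/8) + ((1/8)*sqrt(39))*i. At the order-3 pole a set g(v) = (v - a)^3*(rational part) = [20/13] / (v - a')^3.
Order-3 pole: residue = g''(a)/2; g''((-5/8) - ((1/8)*sqrt(39))*i) = ((81920/257049)*sqrt(39))*i, so the residue is ((40960/257049)*sqrt(39))*i.
The branch term is analytic at (-5/8) + ((1/8)*sqrt(39))*i and contributes nothing to the residue; only the rational part matters.
The factor v**2 + 5*v/4 + 1 splits as (v - a)(v - a') with a = (-5/8) + ((1/8)*sqrt(39))*i, a' = (-5/8) - ((1/8)*sqrt(39))*i. At the order-3 pole a set g(v) = (v - a)^3*(rational part) = [20/13] / (v - a')^3.
Order-3 pole: residue = g''(a)/2; g''((-5/8) + ((1/8)*sqrt(39))*i) = -((81920/257049)*sqrt(39))*i, so the residue is -((40960/257049)*sqrt(39))*i.
List the singular points by increasing real part (a conjugate pair: the negative imaginary part first).


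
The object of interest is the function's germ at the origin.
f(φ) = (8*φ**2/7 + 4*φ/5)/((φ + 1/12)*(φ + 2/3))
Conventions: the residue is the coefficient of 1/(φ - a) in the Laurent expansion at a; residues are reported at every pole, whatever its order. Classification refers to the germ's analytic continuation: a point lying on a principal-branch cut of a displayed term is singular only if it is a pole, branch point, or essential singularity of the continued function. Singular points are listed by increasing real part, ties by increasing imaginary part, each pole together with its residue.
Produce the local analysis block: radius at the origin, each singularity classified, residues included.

Denominator factor (φ + 1/12): pole of order 1 at -1/12, modulus 1/12.
Denominator factor (φ + 2/3): pole of order 1 at -2/3, modulus 2/3.
The radius of convergence is the smallest modulus among the singular points: 1/12.
At the order-1 pole -2/3 set g(φ) = (φ - (-2/3))*f(φ) = (8*φ**2/7 + 4*φ/5)/(φ + 1/12).
Simple pole: residue = g(a) at a = -2/3, which is 32/735.
At the order-1 pole -1/12 set g(φ) = (φ - (-1/12))*f(φ) = (8*φ**2/7 + 4*φ/5)/(φ + 2/3).
Simple pole: residue = g(a) at a = -1/12, which is -74/735.
List the singular points by increasing real part (a conjugate pair: the negative imaginary part first).

Radius of convergence at 0: 1/12.
At -2/3: a pole of order 1; residue 32/735.
At -1/12: a pole of order 1; residue -74/735.


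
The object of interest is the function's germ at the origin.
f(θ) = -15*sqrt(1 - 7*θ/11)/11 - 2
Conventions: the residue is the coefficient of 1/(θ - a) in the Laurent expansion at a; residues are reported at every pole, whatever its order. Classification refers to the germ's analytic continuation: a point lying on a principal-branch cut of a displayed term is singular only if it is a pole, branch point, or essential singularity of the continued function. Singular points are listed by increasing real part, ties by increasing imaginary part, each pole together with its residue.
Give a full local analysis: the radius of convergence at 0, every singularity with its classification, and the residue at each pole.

Branch term (-15/11)*sqrt(1 - θ/(11/7)): its argument vanishes at θ = 11/7, a square-root branch point, modulus 11/7.
The radius of convergence is the smallest modulus among the singular points: 11/7.

Radius of convergence at 0: 11/7.
At 11/7: an algebraic (square-root) branch point.


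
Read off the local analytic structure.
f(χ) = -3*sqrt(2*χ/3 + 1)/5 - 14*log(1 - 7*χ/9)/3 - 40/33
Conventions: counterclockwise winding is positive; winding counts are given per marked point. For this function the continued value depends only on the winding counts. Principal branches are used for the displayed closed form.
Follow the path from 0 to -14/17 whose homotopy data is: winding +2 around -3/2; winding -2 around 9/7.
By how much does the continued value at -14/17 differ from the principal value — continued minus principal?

Continued minus principal equals (56/3)*pi*i.

The rational part is single-valued and drops out of the difference; each branch term changes only by its own monodromy.
(-3/5)*sqrt(1 - χ/(-3/2)): winding +2 is even, the square root returns to the same sheet, contribution 0.
(-14/3)*log(1 - χ/(9/7)): each positive loop around 9/7 adds 2*pi*i to the log, so winding -2 contributes (-14/3)*(-2)*2*pi*i = (56/3)*pi*i.
Summing the contributions at χ = -14/17 gives (56/3)*pi*i.


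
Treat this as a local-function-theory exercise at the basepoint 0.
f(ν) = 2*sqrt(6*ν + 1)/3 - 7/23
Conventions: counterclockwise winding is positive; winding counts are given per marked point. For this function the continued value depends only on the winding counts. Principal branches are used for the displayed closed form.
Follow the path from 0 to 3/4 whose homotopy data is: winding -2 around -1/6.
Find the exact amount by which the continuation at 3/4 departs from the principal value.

The rational part is single-valued and drops out of the difference; each branch term changes only by its own monodromy.
(2/3)*sqrt(1 - ν/(-1/6)): winding -2 is even, the square root returns to the same sheet, contribution 0.
Summing the contributions at ν = 3/4 gives 0.

Continued minus principal equals 0.


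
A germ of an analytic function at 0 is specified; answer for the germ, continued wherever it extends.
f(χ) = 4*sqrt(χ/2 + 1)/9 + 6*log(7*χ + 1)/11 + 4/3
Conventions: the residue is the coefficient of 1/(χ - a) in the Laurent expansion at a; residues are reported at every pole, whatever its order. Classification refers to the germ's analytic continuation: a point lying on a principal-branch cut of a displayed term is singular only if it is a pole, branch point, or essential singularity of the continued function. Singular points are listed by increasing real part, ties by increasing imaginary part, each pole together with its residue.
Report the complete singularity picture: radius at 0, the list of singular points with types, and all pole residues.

Radius of convergence at 0: 1/7.
At -2: an algebraic (square-root) branch point.
At -1/7: a logarithmic branch point.

Branch term (6/11)*log(1 - χ/(-1/7)): its argument vanishes at χ = -1/7, a logarithmic branch point, modulus 1/7.
Branch term (4/9)*sqrt(1 - χ/(-2)): its argument vanishes at χ = -2, a square-root branch point, modulus 2.
The radius of convergence is the smallest modulus among the singular points: 1/7.
List the singular points by increasing real part (a conjugate pair: the negative imaginary part first).


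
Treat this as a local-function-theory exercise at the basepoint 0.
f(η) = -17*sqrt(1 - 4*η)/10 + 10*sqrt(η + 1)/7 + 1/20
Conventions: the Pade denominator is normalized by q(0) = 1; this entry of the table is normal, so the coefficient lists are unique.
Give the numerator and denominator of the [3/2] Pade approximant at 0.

The Pade approximant has numerator coefficients [-31/140, 328723515/62539148, -96436420701/5003131840, 8763770607/625391480]; denominator coefficients [1, -11519289/2233541, 206189843/35736656].

Taylor coefficients needed (expand at 0): a_0 = -31/140, a_1 = 144/35, a_2 = 451/140, a_3 = 1929/280, a_4 = 7591/448, a_5 = 30489/640.
Write the denominator as Q(η) = 1 + q1*η + q2*η^2. Requiring Q*f - P = O(η^6) with deg P <= 3 kills the coefficients of η^4..η^5 in Q*f:
  η^4: a_4 + q1*a_3 + q2*a_2 = 0, i.e. 7591/448 + (1929/280)*q1 + (451/140)*q2 = 0.
  η^5: a_5 + q1*a_4 + q2*a_3 = 0, i.e. 30489/640 + (7591/448)*q1 + (1929/280)*q2 = 0.
Solving this linear system: q1 = -11519289/2233541, q2 = 206189843/35736656.
The numerator is Q*f truncated at degree 3: P0 = a_0 = -31/140; P1 = a_1 + q1*a_0 = 328723515/62539148; P2 = a_2 + q1*a_1 + q2*a_0 = -96436420701/5003131840; P3 = a_3 + q1*a_2 + q2*a_1 = 8763770607/625391480.


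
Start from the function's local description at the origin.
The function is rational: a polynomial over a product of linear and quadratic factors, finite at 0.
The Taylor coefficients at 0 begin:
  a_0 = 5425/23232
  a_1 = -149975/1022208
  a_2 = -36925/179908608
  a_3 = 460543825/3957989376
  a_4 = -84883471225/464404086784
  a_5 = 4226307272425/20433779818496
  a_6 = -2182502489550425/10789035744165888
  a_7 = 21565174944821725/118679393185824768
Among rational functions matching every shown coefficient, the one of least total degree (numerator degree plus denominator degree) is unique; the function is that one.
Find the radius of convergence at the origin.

No rational of total degree below 4 reproduces all 8 coefficients; solving the [1/3] Pade equations on them gives f(ρ) = (13*ρ/11 + 31/33)/((ρ + 11/7)*(ρ + 8/5)**2), whose expansion matches every shown term.
Denominator factor (ρ + 8/5)^2: pole of order 2 at -8/5, modulus 8/5.
Denominator factor (ρ + 11/7): pole of order 1 at -11/7, modulus 11/7.
The radius of convergence is the smallest modulus among the singular points: 11/7.

The radius of convergence is 11/7.


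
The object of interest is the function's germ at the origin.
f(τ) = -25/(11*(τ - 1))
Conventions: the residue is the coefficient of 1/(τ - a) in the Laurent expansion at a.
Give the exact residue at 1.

At the order-1 pole 1 set g(τ) = (τ - (1))*f(τ) = -25/11.
Simple pole: residue = g(a) at a = 1, which is -25/11.

The residue is -25/11.


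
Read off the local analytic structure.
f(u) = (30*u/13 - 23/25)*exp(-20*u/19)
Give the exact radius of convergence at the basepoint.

The factor exp(-20*u/19) is entire and contributes no finite singular point.
The polynomial part has no poles.
No finite singular points: the Taylor series at 0 converges everywhere.

The radius of convergence is infinite.


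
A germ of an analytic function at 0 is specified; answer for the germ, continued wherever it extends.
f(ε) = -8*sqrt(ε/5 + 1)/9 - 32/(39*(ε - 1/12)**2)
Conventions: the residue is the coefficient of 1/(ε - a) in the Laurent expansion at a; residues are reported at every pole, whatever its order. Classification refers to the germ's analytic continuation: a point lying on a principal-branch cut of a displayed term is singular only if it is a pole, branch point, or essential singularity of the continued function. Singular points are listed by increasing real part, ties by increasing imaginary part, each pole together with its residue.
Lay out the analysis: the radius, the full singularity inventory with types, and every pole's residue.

Denominator factor (ε - 1/12)^2: pole of order 2 at 1/12, modulus 1/12.
Branch term (-8/9)*sqrt(1 - ε/(-5)): its argument vanishes at ε = -5, a square-root branch point, modulus 5.
The radius of convergence is the smallest modulus among the singular points: 1/12.
The branch term is analytic at 1/12 and contributes nothing to the residue; only the rational part matters.
At the order-2 pole 1/12 set g(ε) = (ε - (1/12))^2*(rational part) = -32/39.
Order-2 pole: residue = g'(a); g'(1/12) = 0, so the residue is 0.
List the singular points by increasing real part (a conjugate pair: the negative imaginary part first).

Radius of convergence at 0: 1/12.
At -5: an algebraic (square-root) branch point.
At 1/12: a pole of order 2; residue 0.


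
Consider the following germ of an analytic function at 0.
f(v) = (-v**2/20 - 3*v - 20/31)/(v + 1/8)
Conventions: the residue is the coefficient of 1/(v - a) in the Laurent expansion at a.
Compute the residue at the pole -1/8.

The residue is -10751/39680.

At the order-1 pole -1/8 set g(v) = (v - (-1/8))*f(v) = -v**2/20 - 3*v - 20/31.
Simple pole: residue = g(a) at a = -1/8, which is -10751/39680.


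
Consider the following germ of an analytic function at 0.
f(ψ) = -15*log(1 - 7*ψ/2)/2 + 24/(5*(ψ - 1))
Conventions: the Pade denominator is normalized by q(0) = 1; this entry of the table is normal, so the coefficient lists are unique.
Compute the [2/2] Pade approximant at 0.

The Pade approximant has numerator coefficients [-24/5, 4648707/122860, -3991505/98288]; denominator coefficients [1, -41945/12286, 261583/147432].

Taylor coefficients needed (expand at 0): a_0 = -24/5, a_1 = 429/20, a_2 = 3291/80, a_3 = 8191/80, a_4 = 177003/640.
Write the denominator as Q(ψ) = 1 + q1*ψ + q2*ψ^2. Requiring Q*f - P = O(ψ^5) with deg P <= 2 kills the coefficients of ψ^3..ψ^4 in Q*f:
  ψ^3: a_3 + q1*a_2 + q2*a_1 = 0, i.e. 8191/80 + (3291/80)*q1 + (429/20)*q2 = 0.
  ψ^4: a_4 + q1*a_3 + q2*a_2 = 0, i.e. 177003/640 + (8191/80)*q1 + (3291/80)*q2 = 0.
Solving this linear system: q1 = -41945/12286, q2 = 261583/147432.
The numerator is Q*f truncated at degree 2: P0 = a_0 = -24/5; P1 = a_1 + q1*a_0 = 4648707/122860; P2 = a_2 + q1*a_1 + q2*a_0 = -3991505/98288.


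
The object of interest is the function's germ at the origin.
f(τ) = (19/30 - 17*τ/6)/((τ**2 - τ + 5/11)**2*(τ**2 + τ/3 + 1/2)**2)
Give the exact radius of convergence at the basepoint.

Denominator factor (τ**2 - τ + 5/11)^2: discriminant -9/11, complex-conjugate roots (1/2) + ((3/22)*sqrt(11))*i and (1/2) - ((3/22)*sqrt(11))*i; poles of order 2, moduli (1/11)*sqrt(55) and (1/11)*sqrt(55).
Denominator factor (τ**2 + τ/3 + 1/2)^2: discriminant -17/9, complex-conjugate roots (-1/6) + ((1/6)*sqrt(17))*i and (-1/6) - ((1/6)*sqrt(17))*i; poles of order 2, moduli (1/2)*sqrt(2) and (1/2)*sqrt(2).
The radius of convergence is the smallest modulus among the singular points: (1/11)*sqrt(55).

The radius of convergence is (1/11)*sqrt(55).


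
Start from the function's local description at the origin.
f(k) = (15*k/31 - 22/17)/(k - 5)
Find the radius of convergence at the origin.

The radius of convergence is 5.

Denominator factor (k - 5): pole of order 1 at 5, modulus 5.
The radius of convergence is the smallest modulus among the singular points: 5.


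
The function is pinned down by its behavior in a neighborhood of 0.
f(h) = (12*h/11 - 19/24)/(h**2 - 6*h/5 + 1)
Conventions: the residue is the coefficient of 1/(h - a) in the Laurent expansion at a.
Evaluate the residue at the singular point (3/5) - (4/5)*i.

The residue is (6/11) - (181/2112)*i.

The factor h**2 - 6*h/5 + 1 splits as (h - a)(h - a') with a = (3/5) - (4/5)*i, a' = (3/5) + (4/5)*i. At the order-1 pole a set g(h) = (h - a)*f(h) = [12*h/11 - 19/24] / (h - a').
Simple pole: residue = g(a) at a = (3/5) - (4/5)*i, which is (6/11) - (181/2112)*i.


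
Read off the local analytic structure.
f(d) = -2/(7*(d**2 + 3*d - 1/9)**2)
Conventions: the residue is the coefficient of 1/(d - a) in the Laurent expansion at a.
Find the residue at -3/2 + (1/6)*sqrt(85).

The factor d**2 + 3*d - 1/9 splits as (d - a)(d - a') with a = -3/2 + (1/6)*sqrt(85), a' = -3/2 - (1/6)*sqrt(85). At the order-2 pole a set g(d) = (d - a)^2*f(d) = [-2/7] / (d - a')^2.
Order-2 pole: residue = g'(a); g'(-3/2 + (1/6)*sqrt(85)) = (108/50575)*sqrt(85), so the residue is (108/50575)*sqrt(85).

The residue is (108/50575)*sqrt(85).


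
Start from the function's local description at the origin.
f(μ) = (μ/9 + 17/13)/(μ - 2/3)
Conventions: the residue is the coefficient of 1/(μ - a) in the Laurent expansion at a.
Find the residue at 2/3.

At the order-1 pole 2/3 set g(μ) = (μ - (2/3))*f(μ) = μ/9 + 17/13.
Simple pole: residue = g(a) at a = 2/3, which is 485/351.

The residue is 485/351.


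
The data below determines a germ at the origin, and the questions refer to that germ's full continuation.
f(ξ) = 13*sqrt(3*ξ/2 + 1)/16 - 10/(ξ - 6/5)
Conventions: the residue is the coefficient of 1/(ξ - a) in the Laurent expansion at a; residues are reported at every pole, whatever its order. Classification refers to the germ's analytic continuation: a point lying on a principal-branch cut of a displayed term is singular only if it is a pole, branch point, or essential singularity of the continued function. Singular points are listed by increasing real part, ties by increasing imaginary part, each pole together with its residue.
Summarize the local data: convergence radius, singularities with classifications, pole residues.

Denominator factor (ξ - 6/5): pole of order 1 at 6/5, modulus 6/5.
Branch term (13/16)*sqrt(1 - ξ/(-2/3)): its argument vanishes at ξ = -2/3, a square-root branch point, modulus 2/3.
The radius of convergence is the smallest modulus among the singular points: 2/3.
The branch term is analytic at 6/5 and contributes nothing to the residue; only the rational part matters.
At the order-1 pole 6/5 set g(ξ) = (ξ - (6/5))*(rational part) = -10.
Simple pole: residue = g(a) at a = 6/5, which is -10.
List the singular points by increasing real part (a conjugate pair: the negative imaginary part first).

Radius of convergence at 0: 2/3.
At -2/3: an algebraic (square-root) branch point.
At 6/5: a pole of order 1; residue -10.


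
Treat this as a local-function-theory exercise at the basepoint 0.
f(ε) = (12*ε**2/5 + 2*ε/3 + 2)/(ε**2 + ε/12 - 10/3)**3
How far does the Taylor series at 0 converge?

Denominator factor (ε**2 + ε/12 - 10/3)^3: discriminant 1921/144, real irrational roots -1/24 + (1/24)*sqrt(1921) and -1/24 - (1/24)*sqrt(1921); poles of order 3, moduli -1/24 + (1/24)*sqrt(1921) and 1/24 + (1/24)*sqrt(1921).
The radius of convergence is the smallest modulus among the singular points: -1/24 + (1/24)*sqrt(1921).

The radius of convergence is -1/24 + (1/24)*sqrt(1921).


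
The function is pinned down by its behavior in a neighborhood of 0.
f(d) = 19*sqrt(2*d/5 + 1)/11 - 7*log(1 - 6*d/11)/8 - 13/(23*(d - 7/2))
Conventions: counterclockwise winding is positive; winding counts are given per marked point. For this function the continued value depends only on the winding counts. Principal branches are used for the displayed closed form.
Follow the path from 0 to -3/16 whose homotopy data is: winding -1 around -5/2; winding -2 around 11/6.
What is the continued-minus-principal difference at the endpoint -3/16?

The rational part is single-valued and drops out of the difference; each branch term changes only by its own monodromy.
(-7/8)*log(1 - d/(11/6)): each positive loop around 11/6 adds 2*pi*i to the log, so winding -2 contributes (-7/8)*(-2)*2*pi*i = (7/2)*pi*i.
(19/11)*sqrt(1 - d/(-5/2)): winding -1 is odd, the square root flips sign, contributing -2*(19/11)*sqrt(1 - (-3/16)/(-5/2)) = -2*(19/11)*sqrt(37/40) = -(19/110)*sqrt(370).
Summing the contributions at d = -3/16 gives (-(19/110)*sqrt(370)) + ((7/2)*pi)*i.

Continued minus principal equals (-(19/110)*sqrt(370)) + ((7/2)*pi)*i.


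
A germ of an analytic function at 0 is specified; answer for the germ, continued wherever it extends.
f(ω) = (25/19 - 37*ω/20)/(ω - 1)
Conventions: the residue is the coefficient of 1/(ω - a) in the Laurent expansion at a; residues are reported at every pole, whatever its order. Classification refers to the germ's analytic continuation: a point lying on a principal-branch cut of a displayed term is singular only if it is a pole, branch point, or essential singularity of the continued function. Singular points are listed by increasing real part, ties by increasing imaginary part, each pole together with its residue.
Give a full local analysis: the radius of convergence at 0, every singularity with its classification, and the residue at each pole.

Denominator factor (ω - 1): pole of order 1 at 1, modulus 1.
The radius of convergence is the smallest modulus among the singular points: 1.
At the order-1 pole 1 set g(ω) = (ω - (1))*f(ω) = 25/19 - 37*ω/20.
Simple pole: residue = g(a) at a = 1, which is -203/380.

Radius of convergence at 0: 1.
At 1: a pole of order 1; residue -203/380.


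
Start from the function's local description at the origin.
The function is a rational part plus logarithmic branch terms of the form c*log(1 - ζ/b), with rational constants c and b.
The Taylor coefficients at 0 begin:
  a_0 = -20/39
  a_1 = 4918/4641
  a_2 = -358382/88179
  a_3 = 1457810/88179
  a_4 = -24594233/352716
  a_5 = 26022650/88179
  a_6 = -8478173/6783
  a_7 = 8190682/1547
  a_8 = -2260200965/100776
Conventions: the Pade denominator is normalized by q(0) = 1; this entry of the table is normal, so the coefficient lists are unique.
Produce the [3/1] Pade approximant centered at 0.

Taylor coefficients needed (read off): a_0 = -20/39, a_1 = 4918/4641, a_2 = -358382/88179, a_3 = 1457810/88179, a_4 = -24594233/352716.
Write the denominator as Q(ζ) = 1 + q1*ζ. Requiring Q*f - P = O(ζ^5) with deg P <= 3 kills the coefficients of ζ^4..ζ^4 in Q*f:
  ζ^4: a_4 + q1*a_3 = 0, i.e. -24594233/352716 + (1457810/88179)*q1 = 0.
Solving this linear system: q1 = 24594233/5831240.
The numerator is Q*f truncated at degree 3: P0 = a_0 = -20/39; P1 = a_1 + q1*a_0 = -497603937/451046414; P2 = a_2 + q1*a_1 = 104161433153/257096455980; P3 = a_3 + q1*a_2 = -52215071101/85698818660.

The Pade approximant has numerator coefficients [-20/39, -497603937/451046414, 104161433153/257096455980, -52215071101/85698818660]; denominator coefficients [1, 24594233/5831240].
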